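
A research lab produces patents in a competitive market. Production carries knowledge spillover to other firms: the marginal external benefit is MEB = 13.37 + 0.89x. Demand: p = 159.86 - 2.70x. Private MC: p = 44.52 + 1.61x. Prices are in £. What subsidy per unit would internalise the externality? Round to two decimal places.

Social marginal cost = private MC − MEB = 31.15 + 0.72x.
Set SMC = demand: 31.15 + 0.72x = 159.86 - 2.70x → x* = 37.6345.
The Pigouvian subsidy equals MEB at x*: 13.37 + 0.89×37.6345 = 46.8647.

subsidy = £46.86 per unit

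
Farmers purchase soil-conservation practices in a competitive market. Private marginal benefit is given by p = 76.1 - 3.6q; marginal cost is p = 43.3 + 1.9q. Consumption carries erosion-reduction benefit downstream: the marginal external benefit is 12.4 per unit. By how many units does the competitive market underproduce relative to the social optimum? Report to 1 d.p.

2.3 units

Market equilibrium (private): 43.3 + 1.9q = 76.1 - 3.6q → q_m = 5.9636.
Social marginal benefit = demand + MEB = 88.5 - 3.6q.
Set SMB = MC: 88.5 - 3.6q = 43.3 + 1.9q → q* = 8.2182.
Gap = |5.9636 − 8.2182| = 2.2546.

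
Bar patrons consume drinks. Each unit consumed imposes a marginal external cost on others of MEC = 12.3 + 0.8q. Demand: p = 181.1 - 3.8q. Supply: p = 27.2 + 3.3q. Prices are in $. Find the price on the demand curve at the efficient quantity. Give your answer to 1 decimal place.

Social marginal benefit = demand − MEC = 168.8 - 4.6q.
Set SMB = MC: 168.8 - 4.6q = 27.2 + 3.3q → q* = 17.9241.
Consumer price on the demand curve at q*: 181.1 − 3.8×17.9241 = 112.9884.

P = $113.0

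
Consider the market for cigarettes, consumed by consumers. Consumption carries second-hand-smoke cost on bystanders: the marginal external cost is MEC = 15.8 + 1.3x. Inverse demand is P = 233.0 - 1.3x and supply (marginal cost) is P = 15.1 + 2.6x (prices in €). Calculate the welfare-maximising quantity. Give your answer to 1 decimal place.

Social marginal benefit = demand − MEC = 217.2 - 2.6x.
Set SMB = MC: 217.2 - 2.6x = 15.1 + 2.6x → x* = 38.8654.

x* = 38.9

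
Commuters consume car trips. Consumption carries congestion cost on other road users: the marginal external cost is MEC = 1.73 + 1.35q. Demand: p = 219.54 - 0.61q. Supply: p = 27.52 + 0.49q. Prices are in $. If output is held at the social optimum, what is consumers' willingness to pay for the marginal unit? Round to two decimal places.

Social marginal benefit = demand − MEC = 217.81 - 1.96q.
Set SMB = MC: 217.81 - 1.96q = 27.52 + 0.49q → q* = 77.6694.
Consumer price on the demand curve at q*: 219.54 − 0.61×77.6694 = 172.1617.

P = $172.16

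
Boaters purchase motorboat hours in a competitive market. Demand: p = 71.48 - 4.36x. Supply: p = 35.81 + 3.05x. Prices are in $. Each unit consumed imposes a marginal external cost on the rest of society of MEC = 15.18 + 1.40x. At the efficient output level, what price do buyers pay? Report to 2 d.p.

Social marginal benefit = demand − MEC = 56.30 - 5.76x.
Set SMB = MC: 56.30 - 5.76x = 35.81 + 3.05x → x* = 2.3258.
Consumer price on the demand curve at x*: 71.48 − 4.36×2.3258 = 61.3395.

P = $61.34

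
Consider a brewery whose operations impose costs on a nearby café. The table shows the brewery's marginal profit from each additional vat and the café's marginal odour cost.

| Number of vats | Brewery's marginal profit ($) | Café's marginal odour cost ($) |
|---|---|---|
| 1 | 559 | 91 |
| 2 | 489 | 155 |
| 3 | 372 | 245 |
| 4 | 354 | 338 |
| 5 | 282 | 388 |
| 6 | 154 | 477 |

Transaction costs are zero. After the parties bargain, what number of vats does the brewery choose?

Bargaining reaches the level where marginal profit last exceeds marginal odour cost.
That holds through level 4 (354 ≥ 338) but not at 5 (282 < 388).

4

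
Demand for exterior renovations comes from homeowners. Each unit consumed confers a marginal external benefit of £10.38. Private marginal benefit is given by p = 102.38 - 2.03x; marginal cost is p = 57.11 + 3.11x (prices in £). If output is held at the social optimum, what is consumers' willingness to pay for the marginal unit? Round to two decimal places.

Social marginal benefit = demand + MEB = 112.76 - 2.03x.
Set SMB = MC: 112.76 - 2.03x = 57.11 + 3.11x → x* = 10.8268.
Consumer price on the demand curve at x*: 102.38 − 2.03×10.8268 = 80.4016.

P = £80.40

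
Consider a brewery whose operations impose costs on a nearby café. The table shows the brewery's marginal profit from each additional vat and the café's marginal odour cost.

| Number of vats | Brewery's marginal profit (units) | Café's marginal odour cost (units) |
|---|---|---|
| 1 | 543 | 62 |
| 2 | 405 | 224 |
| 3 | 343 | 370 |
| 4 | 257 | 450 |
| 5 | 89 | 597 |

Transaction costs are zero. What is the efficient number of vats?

2

Bargaining reaches the level where marginal profit last exceeds marginal odour cost.
That holds through level 2 (405 ≥ 224) but not at 3 (343 < 370).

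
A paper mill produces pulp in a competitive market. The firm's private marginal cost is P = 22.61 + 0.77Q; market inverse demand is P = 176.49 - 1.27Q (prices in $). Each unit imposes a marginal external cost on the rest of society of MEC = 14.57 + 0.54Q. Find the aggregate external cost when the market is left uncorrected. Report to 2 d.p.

Market equilibrium (private): 22.61 + 0.77Q = 176.49 - 1.27Q → Q_m = 75.4314.
Total external cost = ∫₀^{Q_m} (14.57 + 0.54Q) dQ = 14.57×75.4314 + ½×0.54×75.4314² = 2635.3074.

$2635.31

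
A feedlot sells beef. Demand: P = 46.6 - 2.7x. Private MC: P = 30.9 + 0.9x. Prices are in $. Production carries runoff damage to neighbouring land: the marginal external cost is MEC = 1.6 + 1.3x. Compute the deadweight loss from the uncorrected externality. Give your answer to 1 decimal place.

Market equilibrium (private): 30.9 + 0.9x = 46.6 - 2.7x → x_m = 4.3611.
Social marginal cost = private MC + MEC = 32.5 + 2.2x.
Set SMC = demand: 32.5 + 2.2x = 46.6 - 2.7x → x* = 2.8776.
Height of the DWL triangle at x_m is SMC(x_m) − demand(x_m) = MEC(x_m) = 7.2694.
DWL = ½ × 1.4835 × 7.2694 = 5.3921.

DWL = $5.4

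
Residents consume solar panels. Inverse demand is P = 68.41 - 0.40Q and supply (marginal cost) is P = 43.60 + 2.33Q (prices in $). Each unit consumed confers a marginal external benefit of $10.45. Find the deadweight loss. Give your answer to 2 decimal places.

Market equilibrium (private): 43.60 + 2.33Q = 68.41 - 0.40Q → Q_m = 9.0879.
Social marginal benefit = demand + MEB = 78.86 - 0.40Q.
Set SMB = MC: 78.86 - 0.40Q = 43.60 + 2.33Q → Q* = 12.9158.
The loss is the area between SMB and MC from Q* to Q_m; with linear curves that's a triangle of height MEB(Q_m).
DWL = ½ × 3.8279 × 10.4500 = 20.0008.

DWL = $20.00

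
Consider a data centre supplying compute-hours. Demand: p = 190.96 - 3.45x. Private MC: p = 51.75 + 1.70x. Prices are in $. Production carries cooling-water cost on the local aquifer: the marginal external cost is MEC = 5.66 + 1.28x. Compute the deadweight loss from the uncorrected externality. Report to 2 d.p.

Market equilibrium (private): 51.75 + 1.70x = 190.96 - 3.45x → x_m = 27.0311.
Social marginal cost = private MC + MEC = 57.41 + 2.98x.
Set SMC = demand: 57.41 + 2.98x = 190.96 - 3.45x → x* = 20.7698.
The loss is the area between SMC and demand from x* to x_m; with linear curves that's a triangle of height MEC(x_m).
DWL = ½ × 6.2613 × 40.2598 = 126.0393.

DWL = $126.04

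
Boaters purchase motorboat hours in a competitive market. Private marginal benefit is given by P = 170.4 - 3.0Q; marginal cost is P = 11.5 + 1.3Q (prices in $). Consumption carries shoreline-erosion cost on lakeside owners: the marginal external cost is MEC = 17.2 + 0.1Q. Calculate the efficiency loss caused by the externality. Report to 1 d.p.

Market equilibrium (private): 11.5 + 1.3Q = 170.4 - 3.0Q → Q_m = 36.9535.
Social marginal benefit = demand − MEC = 153.2 - 3.1Q.
Set SMB = MC: 153.2 - 3.1Q = 11.5 + 1.3Q → Q* = 32.2045.
Height of the DWL triangle at Q_m is MC(Q_m) − SMB(Q_m) = MEC(Q_m) = 20.8953.
DWL = ½ × 4.7490 × 20.8953 = 49.6159.

DWL = $49.6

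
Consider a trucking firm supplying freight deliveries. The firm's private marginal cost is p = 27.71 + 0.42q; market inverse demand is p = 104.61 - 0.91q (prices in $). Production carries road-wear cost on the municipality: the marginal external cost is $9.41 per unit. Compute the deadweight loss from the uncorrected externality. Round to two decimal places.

DWL = $33.29

Market equilibrium (private): 27.71 + 0.42q = 104.61 - 0.91q → q_m = 57.8195.
Social marginal cost = private MC + MEC = 37.12 + 0.42q.
Set SMC = demand: 37.12 + 0.42q = 104.61 - 0.91q → q* = 50.7444.
The loss is the area between SMC and demand from q* to q_m; with linear curves that's a triangle of height MEC(q_m).
DWL = ½ × 7.0751 × 9.4100 = 33.2883.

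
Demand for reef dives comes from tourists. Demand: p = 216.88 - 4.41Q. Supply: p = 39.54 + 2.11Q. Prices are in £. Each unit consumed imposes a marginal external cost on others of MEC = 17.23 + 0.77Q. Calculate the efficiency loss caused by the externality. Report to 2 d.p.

Market equilibrium (private): 39.54 + 2.11Q = 216.88 - 4.41Q → Q_m = 27.1994.
Social marginal benefit = demand − MEC = 199.65 - 5.18Q.
Set SMB = MC: 199.65 - 5.18Q = 39.54 + 2.11Q → Q* = 21.9630.
The loss is the area between SMB and MC from Q* to Q_m; with linear curves that's a triangle of height MEC(Q_m).
DWL = ½ × 5.2364 × 38.1735 = 99.9459.

DWL = £99.95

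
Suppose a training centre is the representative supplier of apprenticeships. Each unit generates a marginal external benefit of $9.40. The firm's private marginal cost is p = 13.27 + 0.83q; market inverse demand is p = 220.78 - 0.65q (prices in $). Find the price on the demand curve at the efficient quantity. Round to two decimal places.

P = $125.52

Social marginal cost = private MC − MEB = 3.87 + 0.83q.
Set SMC = demand: 3.87 + 0.83q = 220.78 - 0.65q → q* = 146.5608.
Consumer price on the demand curve at q*: 220.78 − 0.65×146.5608 = 125.5155.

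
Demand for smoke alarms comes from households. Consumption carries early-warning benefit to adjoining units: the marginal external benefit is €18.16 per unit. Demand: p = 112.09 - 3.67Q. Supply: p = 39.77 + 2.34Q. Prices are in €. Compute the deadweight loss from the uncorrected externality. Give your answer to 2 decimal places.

Market equilibrium (private): 39.77 + 2.34Q = 112.09 - 3.67Q → Q_m = 12.0333.
Social marginal benefit = demand + MEB = 130.25 - 3.67Q.
Set SMB = MC: 130.25 - 3.67Q = 39.77 + 2.34Q → Q* = 15.0549.
The welfare-loss triangle has base |Q_m − Q*| and height MEB(Q_m) (the vertical gap between SMB and MC is zero at Q* and MEB at Q_m).
DWL = ½ × 3.0216 × 18.1600 = 27.4361.

DWL = €27.44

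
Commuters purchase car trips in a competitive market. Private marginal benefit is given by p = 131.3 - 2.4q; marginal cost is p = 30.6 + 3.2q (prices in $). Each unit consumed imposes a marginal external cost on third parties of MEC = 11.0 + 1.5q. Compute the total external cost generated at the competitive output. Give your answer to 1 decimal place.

Market equilibrium (private): 30.6 + 3.2q = 131.3 - 2.4q → q_m = 17.9821.
Total external cost = ∫₀^{q_m} (11.0 + 1.5q) dq = 11.0×17.9821 + ½×1.5×17.9821² = 440.3200.

$440.3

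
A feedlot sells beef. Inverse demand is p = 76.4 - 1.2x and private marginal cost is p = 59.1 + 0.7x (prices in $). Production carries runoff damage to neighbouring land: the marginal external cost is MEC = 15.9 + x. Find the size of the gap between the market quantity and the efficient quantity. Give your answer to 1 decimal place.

8.6 units

Market equilibrium (private): 59.1 + 0.7x = 76.4 - 1.2x → x_m = 9.1053.
Social marginal cost = private MC + MEC = 75.0 + 1.7x.
Set SMC = demand: 75.0 + 1.7x = 76.4 - 1.2x → x* = 0.4828.
Gap = |9.1053 − 0.4828| = 8.6225.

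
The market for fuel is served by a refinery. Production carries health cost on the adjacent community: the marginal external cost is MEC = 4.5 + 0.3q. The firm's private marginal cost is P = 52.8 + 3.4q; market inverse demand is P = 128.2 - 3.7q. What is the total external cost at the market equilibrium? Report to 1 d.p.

Market equilibrium (private): 52.8 + 3.4q = 128.2 - 3.7q → q_m = 10.6197.
Total external cost = ∫₀^{q_m} (4.5 + 0.3q) dq = 4.5×10.6197 + ½×0.3×10.6197² = 64.7054.

64.7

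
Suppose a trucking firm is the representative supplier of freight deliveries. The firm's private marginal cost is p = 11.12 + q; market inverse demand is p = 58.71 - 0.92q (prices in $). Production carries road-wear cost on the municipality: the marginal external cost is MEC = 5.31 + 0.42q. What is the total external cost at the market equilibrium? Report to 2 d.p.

$260.63

Market equilibrium (private): 11.12 + q = 58.71 - 0.92q → q_m = 24.7865.
Total external cost = ∫₀^{q_m} (5.31 + 0.42q) dq = 5.31×24.7865 + ½×0.42×24.7865² = 260.6341.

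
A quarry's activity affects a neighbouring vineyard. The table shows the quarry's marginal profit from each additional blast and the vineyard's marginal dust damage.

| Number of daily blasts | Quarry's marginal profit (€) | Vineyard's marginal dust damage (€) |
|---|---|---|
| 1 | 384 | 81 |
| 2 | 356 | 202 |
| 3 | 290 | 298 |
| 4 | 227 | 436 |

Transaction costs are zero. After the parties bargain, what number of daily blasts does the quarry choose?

2

Bargaining reaches the level where marginal profit last exceeds marginal dust damage.
That holds through level 2 (356 ≥ 202) but not at 3 (290 < 298).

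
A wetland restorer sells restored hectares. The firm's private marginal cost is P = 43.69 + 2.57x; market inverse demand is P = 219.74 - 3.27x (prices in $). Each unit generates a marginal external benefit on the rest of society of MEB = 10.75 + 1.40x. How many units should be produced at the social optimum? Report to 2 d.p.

x* = 42.07

Social marginal cost = private MC − MEB = 32.94 + 1.17x.
Set SMC = demand: 32.94 + 1.17x = 219.74 - 3.27x → x* = 42.0721.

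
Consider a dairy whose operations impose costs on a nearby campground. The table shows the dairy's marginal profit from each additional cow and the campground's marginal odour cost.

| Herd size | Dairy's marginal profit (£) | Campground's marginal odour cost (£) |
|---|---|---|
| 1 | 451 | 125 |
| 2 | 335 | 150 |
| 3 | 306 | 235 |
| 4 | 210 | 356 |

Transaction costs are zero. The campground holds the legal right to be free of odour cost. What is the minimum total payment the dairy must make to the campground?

£510

Efficient level: marginal profit ≥ marginal odour cost through level 3, so k* = 3.
With the campground holding the right, the dairy must at least compensate total damage at k*: 125 + 150 + 235 = 510.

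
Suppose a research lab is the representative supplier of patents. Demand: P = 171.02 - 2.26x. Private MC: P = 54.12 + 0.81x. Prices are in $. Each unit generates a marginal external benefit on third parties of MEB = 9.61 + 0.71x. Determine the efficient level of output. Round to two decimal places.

x* = 53.61

Social marginal cost = private MC − MEB = 44.51 + 0.10x.
Set SMC = demand: 44.51 + 0.10x = 171.02 - 2.26x → x* = 53.6059.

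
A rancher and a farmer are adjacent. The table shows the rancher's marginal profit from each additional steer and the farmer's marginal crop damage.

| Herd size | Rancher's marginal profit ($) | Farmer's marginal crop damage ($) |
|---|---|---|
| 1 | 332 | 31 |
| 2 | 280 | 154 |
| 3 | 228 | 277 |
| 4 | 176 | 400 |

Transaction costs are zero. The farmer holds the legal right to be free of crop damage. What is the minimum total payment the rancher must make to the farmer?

$185

Efficient level: marginal profit ≥ marginal crop damage through level 2, so k* = 2.
With the farmer holding the right, the rancher must at least compensate total damage at k*: 31 + 154 = 185.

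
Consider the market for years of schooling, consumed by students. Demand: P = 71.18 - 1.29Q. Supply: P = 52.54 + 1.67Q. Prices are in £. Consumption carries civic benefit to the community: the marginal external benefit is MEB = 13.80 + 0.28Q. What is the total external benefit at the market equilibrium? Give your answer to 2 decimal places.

Market equilibrium (private): 52.54 + 1.67Q = 71.18 - 1.29Q → Q_m = 6.2973.
Total external benefit = ∫₀^{Q_m} (13.80 + 0.28Q) dQ = 13.80×6.2973 + ½×0.28×6.2973² = 92.4546.

£92.45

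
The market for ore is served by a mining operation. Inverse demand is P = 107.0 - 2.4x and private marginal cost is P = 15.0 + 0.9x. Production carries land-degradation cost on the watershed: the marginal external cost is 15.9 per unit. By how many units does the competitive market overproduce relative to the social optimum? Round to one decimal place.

Market equilibrium (private): 15.0 + 0.9x = 107.0 - 2.4x → x_m = 27.8788.
Social marginal cost = private MC + MEC = 30.9 + 0.9x.
Set SMC = demand: 30.9 + 0.9x = 107.0 - 2.4x → x* = 23.0606.
Gap = |27.8788 − 23.0606| = 4.8182.

4.8 units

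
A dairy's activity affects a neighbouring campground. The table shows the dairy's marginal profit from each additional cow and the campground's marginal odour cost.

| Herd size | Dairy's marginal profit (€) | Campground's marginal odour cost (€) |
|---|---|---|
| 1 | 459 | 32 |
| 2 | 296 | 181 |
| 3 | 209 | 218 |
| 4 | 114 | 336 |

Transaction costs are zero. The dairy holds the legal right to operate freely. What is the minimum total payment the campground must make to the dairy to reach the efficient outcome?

€323

Left alone the dairy would choose level 4 (marginal profit stays positive).
Efficient level: k* = 2 (marginal profit ≥ marginal odour cost through 2).
The campground must at least cover the dairy's forgone profit from cutting 4→2: 209 + 114 = 323.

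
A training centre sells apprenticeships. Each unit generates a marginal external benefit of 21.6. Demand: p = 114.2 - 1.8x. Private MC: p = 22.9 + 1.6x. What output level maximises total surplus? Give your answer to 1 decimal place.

Social marginal cost = private MC − MEB = 1.3 + 1.6x.
Set SMC = demand: 1.3 + 1.6x = 114.2 - 1.8x → x* = 33.2059.

x* = 33.2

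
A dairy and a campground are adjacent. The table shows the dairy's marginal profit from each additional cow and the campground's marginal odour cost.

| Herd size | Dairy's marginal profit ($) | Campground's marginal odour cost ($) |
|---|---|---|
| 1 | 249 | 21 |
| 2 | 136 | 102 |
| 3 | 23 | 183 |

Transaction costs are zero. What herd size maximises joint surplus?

2

Bargaining reaches the level where marginal profit last exceeds marginal odour cost.
That holds through level 2 (136 ≥ 102) but not at 3 (23 < 183).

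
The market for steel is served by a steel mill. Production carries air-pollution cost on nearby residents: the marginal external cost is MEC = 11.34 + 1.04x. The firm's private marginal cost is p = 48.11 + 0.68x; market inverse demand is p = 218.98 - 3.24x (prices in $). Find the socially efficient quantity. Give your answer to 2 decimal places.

x* = 32.16

Social marginal cost = private MC + MEC = 59.45 + 1.72x.
Set SMC = demand: 59.45 + 1.72x = 218.98 - 3.24x → x* = 32.1633.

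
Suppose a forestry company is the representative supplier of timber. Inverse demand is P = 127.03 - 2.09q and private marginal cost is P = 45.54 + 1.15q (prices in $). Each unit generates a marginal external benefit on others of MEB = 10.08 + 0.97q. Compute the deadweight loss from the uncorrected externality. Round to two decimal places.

DWL = $261.82

Market equilibrium (private): 45.54 + 1.15q = 127.03 - 2.09q → q_m = 25.1512.
Social marginal cost = private MC − MEB = 35.46 + 0.18q.
Set SMC = demand: 35.46 + 0.18q = 127.03 - 2.09q → q* = 40.3392.
Between q* and q_m the wedge demand − SMC runs linearly from 0 to MEB(q_m), so the loss is a triangle.
DWL = ½ × 15.1880 × 34.4767 = 261.8161.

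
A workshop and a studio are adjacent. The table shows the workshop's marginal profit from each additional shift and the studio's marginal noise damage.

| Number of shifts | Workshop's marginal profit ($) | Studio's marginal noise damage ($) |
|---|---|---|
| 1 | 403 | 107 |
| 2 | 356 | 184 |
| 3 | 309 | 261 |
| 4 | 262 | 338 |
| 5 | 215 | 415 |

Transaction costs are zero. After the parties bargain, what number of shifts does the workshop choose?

3

Bargaining reaches the level where marginal profit last exceeds marginal noise damage.
That holds through level 3 (309 ≥ 261) but not at 4 (262 < 338).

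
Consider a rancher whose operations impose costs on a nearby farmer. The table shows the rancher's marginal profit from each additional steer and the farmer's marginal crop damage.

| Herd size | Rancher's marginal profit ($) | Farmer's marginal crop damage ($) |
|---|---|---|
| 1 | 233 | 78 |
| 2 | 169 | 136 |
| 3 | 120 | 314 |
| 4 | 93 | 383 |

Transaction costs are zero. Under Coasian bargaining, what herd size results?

Bargaining reaches the level where marginal profit last exceeds marginal crop damage.
That holds through level 2 (169 ≥ 136) but not at 3 (120 < 314).

2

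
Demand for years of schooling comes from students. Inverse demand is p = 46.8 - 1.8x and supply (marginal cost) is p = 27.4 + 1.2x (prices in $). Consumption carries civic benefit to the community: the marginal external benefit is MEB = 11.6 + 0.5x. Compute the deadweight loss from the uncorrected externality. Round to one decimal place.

DWL = $44.0

Market equilibrium (private): 27.4 + 1.2x = 46.8 - 1.8x → x_m = 6.4667.
Social marginal benefit = demand + MEB = 58.4 - 1.3x.
Set SMB = MC: 58.4 - 1.3x = 27.4 + 1.2x → x* = 12.4000.
Between x* and x_m the wedge SMB − MC runs linearly from 0 to MEB(x_m), so the loss is a triangle.
DWL = ½ × 5.9333 × 14.8333 = 44.0052.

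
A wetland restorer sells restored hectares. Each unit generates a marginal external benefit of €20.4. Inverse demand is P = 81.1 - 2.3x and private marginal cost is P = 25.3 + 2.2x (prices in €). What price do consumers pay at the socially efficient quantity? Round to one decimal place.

Social marginal cost = private MC − MEB = 4.9 + 2.2x.
Set SMC = demand: 4.9 + 2.2x = 81.1 - 2.3x → x* = 16.9333.
Consumer price on the demand curve at x*: 81.1 − 2.3×16.9333 = 42.1534.

P = €42.2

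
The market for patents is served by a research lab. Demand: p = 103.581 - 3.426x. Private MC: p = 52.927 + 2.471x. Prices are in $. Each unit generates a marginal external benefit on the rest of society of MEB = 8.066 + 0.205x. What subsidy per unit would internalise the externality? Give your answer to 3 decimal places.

subsidy = $10.181 per unit

Social marginal cost = private MC − MEB = 44.861 + 2.266x.
Set SMC = demand: 44.861 + 2.266x = 103.581 - 3.426x → x* = 10.3162.
The Pigouvian subsidy equals MEB at x*: 8.066 + 0.205×10.3162 = 10.1808.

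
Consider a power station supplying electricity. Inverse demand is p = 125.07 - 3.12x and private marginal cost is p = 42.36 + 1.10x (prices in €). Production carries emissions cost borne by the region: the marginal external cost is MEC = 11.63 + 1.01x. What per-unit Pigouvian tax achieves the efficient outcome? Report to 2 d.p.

Social marginal cost = private MC + MEC = 53.99 + 2.11x.
Set SMC = demand: 53.99 + 2.11x = 125.07 - 3.12x → x* = 13.5908.
The Pigouvian tax equals MEC at x*: 11.63 + 1.01×13.5908 = 25.3567.

tax = €25.36 per unit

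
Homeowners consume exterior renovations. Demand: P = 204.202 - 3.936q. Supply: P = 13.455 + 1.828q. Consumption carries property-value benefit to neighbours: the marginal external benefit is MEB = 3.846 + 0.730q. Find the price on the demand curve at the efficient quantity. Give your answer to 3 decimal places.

P = 52.053

Social marginal benefit = demand + MEB = 208.048 - 3.206q.
Set SMB = MC: 208.048 - 3.206q = 13.455 + 1.828q → q* = 38.6557.
Consumer price on the demand curve at q*: 204.202 − 3.936×38.6557 = 52.0532.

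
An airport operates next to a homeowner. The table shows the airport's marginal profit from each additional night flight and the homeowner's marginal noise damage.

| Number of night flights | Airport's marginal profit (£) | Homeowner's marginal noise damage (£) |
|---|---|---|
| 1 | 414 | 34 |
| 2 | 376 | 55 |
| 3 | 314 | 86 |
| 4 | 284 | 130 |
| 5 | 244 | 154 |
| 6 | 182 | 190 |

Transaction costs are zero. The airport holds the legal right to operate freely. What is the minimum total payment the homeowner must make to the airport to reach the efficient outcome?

£182

Left alone the airport would choose level 6 (marginal profit stays positive).
Efficient level: k* = 5 (marginal profit ≥ marginal noise damage through 5).
The homeowner must at least cover the airport's forgone profit from cutting 6→5: 182 = 182.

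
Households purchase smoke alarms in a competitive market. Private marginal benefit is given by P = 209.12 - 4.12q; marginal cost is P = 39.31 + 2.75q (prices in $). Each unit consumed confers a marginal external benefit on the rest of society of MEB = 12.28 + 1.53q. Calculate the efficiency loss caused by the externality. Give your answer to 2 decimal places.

Market equilibrium (private): 39.31 + 2.75q = 209.12 - 4.12q → q_m = 24.7176.
Social marginal benefit = demand + MEB = 221.40 - 2.59q.
Set SMB = MC: 221.40 - 2.59q = 39.31 + 2.75q → q* = 34.0993.
Height of the DWL triangle at q_m is SMB(q_m) − MC(q_m) = MEB(q_m) = 50.0979.
DWL = ½ × 9.3817 × 50.0979 = 235.0017.

DWL = $235.00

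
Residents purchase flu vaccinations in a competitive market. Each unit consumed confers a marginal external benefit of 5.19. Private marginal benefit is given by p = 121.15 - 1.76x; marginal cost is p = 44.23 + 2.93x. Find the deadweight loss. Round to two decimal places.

DWL = 2.87

Market equilibrium (private): 44.23 + 2.93x = 121.15 - 1.76x → x_m = 16.4009.
Social marginal benefit = demand + MEB = 126.34 - 1.76x.
Set SMB = MC: 126.34 - 1.76x = 44.23 + 2.93x → x* = 17.5075.
Height of the DWL triangle at x_m is SMB(x_m) − MC(x_m) = MEB(x_m) = 5.1900.
DWL = ½ × 1.1066 × 5.1900 = 2.8716.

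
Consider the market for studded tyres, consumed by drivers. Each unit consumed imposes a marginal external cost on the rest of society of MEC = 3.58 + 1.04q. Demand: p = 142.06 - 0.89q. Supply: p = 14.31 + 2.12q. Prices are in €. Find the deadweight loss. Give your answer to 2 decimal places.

Market equilibrium (private): 14.31 + 2.12q = 142.06 - 0.89q → q_m = 42.4419.
Social marginal benefit = demand − MEC = 138.48 - 1.93q.
Set SMB = MC: 138.48 - 1.93q = 14.31 + 2.12q → q* = 30.6593.
The loss is the area between SMB and MC from q* to q_m; with linear curves that's a triangle of height MEC(q_m).
DWL = ½ × 11.7826 × 47.7195 = 281.1299.

DWL = €281.13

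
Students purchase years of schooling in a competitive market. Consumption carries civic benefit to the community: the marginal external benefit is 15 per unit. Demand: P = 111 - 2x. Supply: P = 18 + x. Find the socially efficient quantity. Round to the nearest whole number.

Social marginal benefit = demand + MEB = 126 - 2x.
Set SMB = MC: 126 - 2x = 18 + x → x* = 36.0000.

x* = 36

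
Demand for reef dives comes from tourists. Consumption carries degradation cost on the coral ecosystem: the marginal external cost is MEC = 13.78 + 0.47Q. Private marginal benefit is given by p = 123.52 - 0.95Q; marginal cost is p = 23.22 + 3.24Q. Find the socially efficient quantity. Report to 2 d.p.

Social marginal benefit = demand − MEC = 109.74 - 1.42Q.
Set SMB = MC: 109.74 - 1.42Q = 23.22 + 3.24Q → Q* = 18.5665.

Q* = 18.57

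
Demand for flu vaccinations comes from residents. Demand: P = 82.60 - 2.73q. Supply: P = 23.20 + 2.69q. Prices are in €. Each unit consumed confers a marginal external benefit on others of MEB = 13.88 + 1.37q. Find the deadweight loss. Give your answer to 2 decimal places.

Market equilibrium (private): 23.20 + 2.69q = 82.60 - 2.73q → q_m = 10.9594.
Social marginal benefit = demand + MEB = 96.48 - 1.36q.
Set SMB = MC: 96.48 - 1.36q = 23.20 + 2.69q → q* = 18.0938.
The loss is the area between SMB and MC from q* to q_m; with linear curves that's a triangle of height MEB(q_m).
DWL = ½ × 7.1344 × 28.8944 = 103.0721.

DWL = €103.07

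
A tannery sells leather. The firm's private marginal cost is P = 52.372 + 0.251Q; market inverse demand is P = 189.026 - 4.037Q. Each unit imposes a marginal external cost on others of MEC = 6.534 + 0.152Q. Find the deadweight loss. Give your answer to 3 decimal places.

DWL = 14.579

Market equilibrium (private): 52.372 + 0.251Q = 189.026 - 4.037Q → Q_m = 31.8689.
Social marginal cost = private MC + MEC = 58.906 + 0.403Q.
Set SMC = demand: 58.906 + 0.403Q = 189.026 - 4.037Q → Q* = 29.3063.
The welfare-loss triangle has base |Q_m − Q*| and height MEC(Q_m) (the vertical gap between SMC and demand is zero at Q* and MEC at Q_m).
DWL = ½ × 2.5626 × 11.3781 = 14.5788.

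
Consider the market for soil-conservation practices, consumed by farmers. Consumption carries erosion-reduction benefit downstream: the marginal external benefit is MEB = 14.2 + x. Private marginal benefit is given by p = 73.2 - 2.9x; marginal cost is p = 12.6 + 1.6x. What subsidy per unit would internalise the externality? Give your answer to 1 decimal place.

Social marginal benefit = demand + MEB = 87.4 - 1.9x.
Set SMB = MC: 87.4 - 1.9x = 12.6 + 1.6x → x* = 21.3714.
The Pigouvian subsidy equals MEB at x*: 14.2 + 1.0×21.3714 = 35.5714.

subsidy = 35.6 per unit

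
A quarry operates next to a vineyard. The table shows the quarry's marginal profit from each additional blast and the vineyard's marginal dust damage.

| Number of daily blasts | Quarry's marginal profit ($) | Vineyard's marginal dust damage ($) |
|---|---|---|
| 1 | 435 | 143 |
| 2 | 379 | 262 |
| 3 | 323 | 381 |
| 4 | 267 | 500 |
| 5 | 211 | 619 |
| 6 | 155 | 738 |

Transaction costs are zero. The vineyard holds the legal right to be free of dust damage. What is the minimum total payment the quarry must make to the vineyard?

Efficient level: marginal profit ≥ marginal dust damage through level 2, so k* = 2.
With the vineyard holding the right, the quarry must at least compensate total damage at k*: 143 + 262 = 405.

$405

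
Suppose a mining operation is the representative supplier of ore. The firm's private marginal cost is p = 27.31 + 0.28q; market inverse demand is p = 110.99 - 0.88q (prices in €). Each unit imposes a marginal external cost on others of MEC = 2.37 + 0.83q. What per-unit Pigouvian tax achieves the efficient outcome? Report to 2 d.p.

Social marginal cost = private MC + MEC = 29.68 + 1.11q.
Set SMC = demand: 29.68 + 1.11q = 110.99 - 0.88q → q* = 40.8593.
The Pigouvian tax equals MEC at q*: 2.37 + 0.83×40.8593 = 36.2832.

tax = €36.28 per unit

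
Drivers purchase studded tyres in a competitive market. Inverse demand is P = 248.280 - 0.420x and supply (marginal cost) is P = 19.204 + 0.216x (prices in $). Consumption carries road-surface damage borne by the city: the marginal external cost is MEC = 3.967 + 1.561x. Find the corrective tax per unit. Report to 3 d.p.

Social marginal benefit = demand − MEC = 244.313 - 1.981x.
Set SMB = MC: 244.313 - 1.981x = 19.204 + 0.216x → x* = 102.4620.
The Pigouvian tax equals MEC at x*: 3.967 + 1.561×102.4620 = 163.9102.

tax = $163.910 per unit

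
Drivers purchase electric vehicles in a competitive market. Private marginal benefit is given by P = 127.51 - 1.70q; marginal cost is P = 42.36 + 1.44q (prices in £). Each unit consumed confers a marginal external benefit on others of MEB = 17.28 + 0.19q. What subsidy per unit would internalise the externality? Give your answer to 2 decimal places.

subsidy = £23.88 per unit

Social marginal benefit = demand + MEB = 144.79 - 1.51q.
Set SMB = MC: 144.79 - 1.51q = 42.36 + 1.44q → q* = 34.7220.
The Pigouvian subsidy equals MEB at q*: 17.28 + 0.19×34.7220 = 23.8772.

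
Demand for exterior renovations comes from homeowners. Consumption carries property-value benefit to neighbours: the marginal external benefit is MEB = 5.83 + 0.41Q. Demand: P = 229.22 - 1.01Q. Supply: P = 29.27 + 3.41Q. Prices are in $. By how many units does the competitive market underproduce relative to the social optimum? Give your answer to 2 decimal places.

6.08 units

Market equilibrium (private): 29.27 + 3.41Q = 229.22 - 1.01Q → Q_m = 45.2376.
Social marginal benefit = demand + MEB = 235.05 - 0.60Q.
Set SMB = MC: 235.05 - 0.60Q = 29.27 + 3.41Q → Q* = 51.3167.
Gap = |45.2376 − 51.3167| = 6.0791.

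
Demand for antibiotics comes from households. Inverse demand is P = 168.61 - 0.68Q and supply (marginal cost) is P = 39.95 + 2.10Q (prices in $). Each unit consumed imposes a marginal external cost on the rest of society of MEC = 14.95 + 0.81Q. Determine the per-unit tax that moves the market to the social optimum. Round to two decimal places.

Social marginal benefit = demand − MEC = 153.66 - 1.49Q.
Set SMB = MC: 153.66 - 1.49Q = 39.95 + 2.10Q → Q* = 31.6741.
The Pigouvian tax equals MEC at Q*: 14.95 + 0.81×31.6741 = 40.6060.

tax = $40.61 per unit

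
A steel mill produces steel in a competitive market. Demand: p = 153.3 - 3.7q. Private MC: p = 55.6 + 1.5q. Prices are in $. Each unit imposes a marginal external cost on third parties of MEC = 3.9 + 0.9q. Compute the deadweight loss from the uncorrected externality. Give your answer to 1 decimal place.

DWL = $35.5

Market equilibrium (private): 55.6 + 1.5q = 153.3 - 3.7q → q_m = 18.7885.
Social marginal cost = private MC + MEC = 59.5 + 2.4q.
Set SMC = demand: 59.5 + 2.4q = 153.3 - 3.7q → q* = 15.3770.
Height of the DWL triangle at q_m is SMC(q_m) − demand(q_m) = MEC(q_m) = 20.8096.
DWL = ½ × 3.4115 × 20.8096 = 35.4960.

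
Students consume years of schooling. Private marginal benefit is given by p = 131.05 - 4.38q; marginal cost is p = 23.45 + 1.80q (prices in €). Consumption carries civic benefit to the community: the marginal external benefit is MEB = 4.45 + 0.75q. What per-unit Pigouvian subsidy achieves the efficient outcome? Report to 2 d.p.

Social marginal benefit = demand + MEB = 135.50 - 3.63q.
Set SMB = MC: 135.50 - 3.63q = 23.45 + 1.80q → q* = 20.6354.
The Pigouvian subsidy equals MEB at q*: 4.45 + 0.75×20.6354 = 19.9266.

subsidy = €19.93 per unit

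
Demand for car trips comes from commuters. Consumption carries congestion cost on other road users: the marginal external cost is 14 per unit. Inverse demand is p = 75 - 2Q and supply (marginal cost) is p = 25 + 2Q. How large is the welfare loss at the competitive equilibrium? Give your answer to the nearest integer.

Market equilibrium (private): 25 + 2Q = 75 - 2Q → Q_m = 12.5000.
Social marginal benefit = demand − MEC = 61 - 2Q.
Set SMB = MC: 61 - 2Q = 25 + 2Q → Q* = 9.0000.
Height of the DWL triangle at Q_m is MC(Q_m) − SMB(Q_m) = MEC(Q_m) = 14.0000.
DWL = ½ × 3.5000 × 14.0000 = 24.5000.

DWL = 25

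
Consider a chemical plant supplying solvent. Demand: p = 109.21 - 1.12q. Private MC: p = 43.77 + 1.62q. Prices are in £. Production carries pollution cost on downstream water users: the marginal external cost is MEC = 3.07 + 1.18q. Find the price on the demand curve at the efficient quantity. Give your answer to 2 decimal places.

Social marginal cost = private MC + MEC = 46.84 + 2.80q.
Set SMC = demand: 46.84 + 2.80q = 109.21 - 1.12q → q* = 15.9107.
Consumer price on the demand curve at q*: 109.21 − 1.12×15.9107 = 91.3900.

P = £91.39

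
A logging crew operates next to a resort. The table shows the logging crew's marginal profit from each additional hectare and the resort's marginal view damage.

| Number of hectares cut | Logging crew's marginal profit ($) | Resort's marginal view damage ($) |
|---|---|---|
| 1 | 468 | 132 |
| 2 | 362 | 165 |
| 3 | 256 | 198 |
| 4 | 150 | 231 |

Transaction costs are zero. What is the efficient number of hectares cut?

3

Bargaining reaches the level where marginal profit last exceeds marginal view damage.
That holds through level 3 (256 ≥ 198) but not at 4 (150 < 231).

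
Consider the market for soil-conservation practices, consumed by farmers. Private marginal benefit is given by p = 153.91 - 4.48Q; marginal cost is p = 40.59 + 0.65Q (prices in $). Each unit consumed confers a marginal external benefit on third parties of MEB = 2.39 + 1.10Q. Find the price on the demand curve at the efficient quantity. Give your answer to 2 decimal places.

P = $25.28

Social marginal benefit = demand + MEB = 156.30 - 3.38Q.
Set SMB = MC: 156.30 - 3.38Q = 40.59 + 0.65Q → Q* = 28.7122.
Consumer price on the demand curve at Q*: 153.91 − 4.48×28.7122 = 25.2793.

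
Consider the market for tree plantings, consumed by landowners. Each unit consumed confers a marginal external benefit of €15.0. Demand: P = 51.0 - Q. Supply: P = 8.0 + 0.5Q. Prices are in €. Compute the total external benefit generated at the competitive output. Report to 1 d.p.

€430.0

Market equilibrium (private): 8.0 + 0.5Q = 51.0 - Q → Q_m = 28.6667.
Total external benefit = MEB × Q_m = 15.0 × 28.6667 = 430.0005.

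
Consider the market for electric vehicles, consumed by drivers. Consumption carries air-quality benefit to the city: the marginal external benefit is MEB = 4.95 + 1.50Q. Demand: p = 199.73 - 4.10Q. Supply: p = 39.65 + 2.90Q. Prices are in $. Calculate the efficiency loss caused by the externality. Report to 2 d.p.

Market equilibrium (private): 39.65 + 2.90Q = 199.73 - 4.10Q → Q_m = 22.8686.
Social marginal benefit = demand + MEB = 204.68 - 2.60Q.
Set SMB = MC: 204.68 - 2.60Q = 39.65 + 2.90Q → Q* = 30.0055.
The welfare-loss triangle has base |Q_m − Q*| and height MEB(Q_m) (the vertical gap between SMB and MC is zero at Q* and MEB at Q_m).
DWL = ½ × 7.1369 × 39.2529 = 140.0720.

DWL = $140.07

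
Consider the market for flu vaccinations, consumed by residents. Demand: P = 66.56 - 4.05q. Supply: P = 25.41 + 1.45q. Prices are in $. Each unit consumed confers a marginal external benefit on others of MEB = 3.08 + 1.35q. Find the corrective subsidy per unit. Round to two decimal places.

subsidy = $17.47 per unit

Social marginal benefit = demand + MEB = 69.64 - 2.70q.
Set SMB = MC: 69.64 - 2.70q = 25.41 + 1.45q → q* = 10.6578.
The Pigouvian subsidy equals MEB at q*: 3.08 + 1.35×10.6578 = 17.4680.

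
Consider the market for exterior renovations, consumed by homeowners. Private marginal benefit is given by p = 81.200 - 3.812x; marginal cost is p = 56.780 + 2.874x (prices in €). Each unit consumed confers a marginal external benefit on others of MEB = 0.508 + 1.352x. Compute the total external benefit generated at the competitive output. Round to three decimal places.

Market equilibrium (private): 56.780 + 2.874x = 81.200 - 3.812x → x_m = 3.6524.
Total external benefit = ∫₀^{x_m} (0.508 + 1.352x) dx = 0.508×3.6524 + ½×1.352×3.6524² = 10.8733.

€10.873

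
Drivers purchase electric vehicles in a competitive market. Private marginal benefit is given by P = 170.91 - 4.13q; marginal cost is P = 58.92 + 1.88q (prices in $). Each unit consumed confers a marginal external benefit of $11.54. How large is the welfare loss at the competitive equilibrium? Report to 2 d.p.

Market equilibrium (private): 58.92 + 1.88q = 170.91 - 4.13q → q_m = 18.6339.
Social marginal benefit = demand + MEB = 182.45 - 4.13q.
Set SMB = MC: 182.45 - 4.13q = 58.92 + 1.88q → q* = 20.5541.
Height of the DWL triangle at q_m is SMB(q_m) − MC(q_m) = MEB(q_m) = 11.5400.
DWL = ½ × 1.9202 × 11.5400 = 11.0796.

DWL = $11.08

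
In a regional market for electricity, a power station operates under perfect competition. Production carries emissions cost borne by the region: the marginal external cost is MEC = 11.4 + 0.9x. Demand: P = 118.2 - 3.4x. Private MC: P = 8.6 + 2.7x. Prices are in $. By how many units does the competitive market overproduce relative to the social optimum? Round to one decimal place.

Market equilibrium (private): 8.6 + 2.7x = 118.2 - 3.4x → x_m = 17.9672.
Social marginal cost = private MC + MEC = 20.0 + 3.6x.
Set SMC = demand: 20.0 + 3.6x = 118.2 - 3.4x → x* = 14.0286.
Gap = |17.9672 − 14.0286| = 3.9386.

3.9 units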